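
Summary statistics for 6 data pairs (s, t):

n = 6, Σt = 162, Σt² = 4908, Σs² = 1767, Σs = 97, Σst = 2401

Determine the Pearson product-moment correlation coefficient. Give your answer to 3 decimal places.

r = (nΣst − ΣsΣt) / √[(nΣs² − (Σs)²)(nΣt² − (Σt)²)]
Numerator: 6×2401 − 97×162 = -1308
Denominator: √[(10602 − 9409)(29448 − 26244)] = √[1193 × 3204] = 1955.0887
r = -1308 / 1955.0887 ≈ -0.669

-0.669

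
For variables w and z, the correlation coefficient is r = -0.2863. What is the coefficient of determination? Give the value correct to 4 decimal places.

r² = (-0.2863)² = 0.0820

0.0820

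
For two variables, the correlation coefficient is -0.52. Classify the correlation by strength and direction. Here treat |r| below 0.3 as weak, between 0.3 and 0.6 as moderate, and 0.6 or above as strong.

r = -0.52 < 0 so the relationship is negative.
|r| = 0.52, which falls in the moderate range.

moderate negative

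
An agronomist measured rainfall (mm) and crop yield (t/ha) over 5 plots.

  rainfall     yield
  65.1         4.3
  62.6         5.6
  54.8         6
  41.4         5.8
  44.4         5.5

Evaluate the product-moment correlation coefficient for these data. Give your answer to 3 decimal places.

n = 5, Σx = 268.3, Σy = 27.2, Σx² = 14845.13, Σy² = 149.74, Σxy = 1443.61
nΣxy − ΣxΣy = 7218.05 − 7297.76 = -79.71
nΣx² − (Σx)² = 74225.65 − 71984.89 = 2240.76; nΣy² − (Σy)² = 748.7 − 739.84 = 8.86
r = -79.71 / √(2240.76 × 8.86) = -79.71 / 140.9011 ≈ -0.566

-0.566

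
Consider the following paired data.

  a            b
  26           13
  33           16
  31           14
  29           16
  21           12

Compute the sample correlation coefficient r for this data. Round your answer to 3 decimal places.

0.834

n = 5, Σa = 140, Σb = 71, Σa² = 4008, Σb² = 1021, Σab = 2016
nΣab − ΣaΣb = 10080 − 9940 = 140
nΣa² − (Σa)² = 20040 − 19600 = 440; nΣb² − (Σb)² = 5105 − 5041 = 64
r = 140 / √(440 × 64) = 140 / 167.8094 ≈ 0.834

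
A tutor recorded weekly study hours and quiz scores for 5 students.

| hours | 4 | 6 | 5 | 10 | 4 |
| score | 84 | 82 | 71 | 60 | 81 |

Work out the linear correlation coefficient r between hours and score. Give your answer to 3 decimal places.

n = 5, Σx = 29, Σy = 378, Σx² = 193, Σy² = 28982, Σxy = 2107
nΣxy − ΣxΣy = 10535 − 10962 = -427
nΣx² − (Σx)² = 965 − 841 = 124; nΣy² − (Σy)² = 144910 − 142884 = 2026
r = -427 / √(124 × 2026) = -427 / 501.2225 ≈ -0.852

-0.852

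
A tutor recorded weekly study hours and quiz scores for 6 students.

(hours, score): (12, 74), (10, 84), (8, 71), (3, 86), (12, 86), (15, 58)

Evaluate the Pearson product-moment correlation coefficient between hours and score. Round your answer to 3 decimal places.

-0.582

n = 6, Σx = 60, Σy = 459, Σx² = 686, Σy² = 35729, Σxy = 4456
nΣxy − ΣxΣy = 26736 − 27540 = -804
nΣx² − (Σx)² = 4116 − 3600 = 516; nΣy² − (Σy)² = 214374 − 210681 = 3693
r = -804 / √(516 × 3693) = -804 / 1380.4304 ≈ -0.582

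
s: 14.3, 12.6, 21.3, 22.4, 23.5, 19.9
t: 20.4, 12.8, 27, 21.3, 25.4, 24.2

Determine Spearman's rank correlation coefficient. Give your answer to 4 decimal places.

Rank s: 2, 1, 4, 5, 6, 3
Rank t: 2, 1, 6, 3, 5, 4
d = rank(s) − rank(t): 0, 0, -2, 2, 1, -1; Σd² = 10
ρ = 1 − 6Σd² / [n(n²−1)] = 1 − 6×10 / (6×35) = 1 − 60/210 ≈ 0.7143

0.7143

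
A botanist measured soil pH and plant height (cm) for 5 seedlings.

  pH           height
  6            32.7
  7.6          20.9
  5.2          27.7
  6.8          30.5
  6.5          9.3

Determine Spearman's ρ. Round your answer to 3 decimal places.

-0.300

Rank pH: 2, 5, 1, 4, 3
Rank height: 5, 2, 3, 4, 1
d = rank(pH) − rank(height): -3, 3, -2, 0, 2; Σd² = 26
ρ = 1 − 6Σd² / [n(n²−1)] = 1 − 6×26 / (5×24) = 1 − 156/120 ≈ -0.300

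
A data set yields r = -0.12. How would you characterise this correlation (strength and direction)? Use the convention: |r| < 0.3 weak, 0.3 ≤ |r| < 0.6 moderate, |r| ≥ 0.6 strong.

r = -0.12 < 0 so the relationship is negative.
|r| = 0.12, which falls in the weak range.

weak negative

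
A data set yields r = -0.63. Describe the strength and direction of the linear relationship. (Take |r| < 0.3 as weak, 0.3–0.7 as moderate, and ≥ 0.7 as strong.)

r = -0.63 < 0 so the relationship is negative.
|r| = 0.63, which falls in the moderate range.

moderate negative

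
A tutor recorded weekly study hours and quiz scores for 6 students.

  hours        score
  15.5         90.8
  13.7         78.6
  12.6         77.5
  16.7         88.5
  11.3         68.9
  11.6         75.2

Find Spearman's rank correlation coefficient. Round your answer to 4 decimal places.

0.9429

Rank hours: 5, 4, 3, 6, 1, 2
Rank score: 6, 4, 3, 5, 1, 2
d = rank(hours) − rank(score): -1, 0, 0, 1, 0, 0; Σd² = 2
ρ = 1 − 6Σd² / [n(n²−1)] = 1 − 6×2 / (6×35) = 1 − 12/210 ≈ 0.9429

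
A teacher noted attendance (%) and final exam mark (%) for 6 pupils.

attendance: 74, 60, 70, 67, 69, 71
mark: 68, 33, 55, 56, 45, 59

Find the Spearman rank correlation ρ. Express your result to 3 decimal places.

0.829

Rank attendance: 6, 1, 4, 2, 3, 5
Rank mark: 6, 1, 3, 4, 2, 5
d = rank(attendance) − rank(mark): 0, 0, 1, -2, 1, 0; Σd² = 6
ρ = 1 − 6Σd² / [n(n²−1)] = 1 − 6×6 / (6×35) = 1 − 36/210 ≈ 0.829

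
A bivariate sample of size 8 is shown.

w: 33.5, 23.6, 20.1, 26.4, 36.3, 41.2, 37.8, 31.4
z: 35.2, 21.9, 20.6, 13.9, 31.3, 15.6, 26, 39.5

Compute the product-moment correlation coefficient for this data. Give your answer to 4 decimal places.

n = 8, Σw = 250.3, Σz = 204, Σw² = 8210.11, Σz² = 5795.52, Σwz = 6479.07
nΣwz − ΣwΣz = 51832.56 − 51061.2 = 771.36
nΣw² − (Σw)² = 65680.88 − 62650.09 = 3030.79; nΣz² − (Σz)² = 46364.16 − 41616 = 4748.16
r = 771.36 / √(3030.79 × 4748.16) = 771.36 / 3793.5044 ≈ 0.2033

0.2033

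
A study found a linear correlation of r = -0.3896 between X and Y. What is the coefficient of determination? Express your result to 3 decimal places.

r² = (-0.3896)² = 0.152

0.152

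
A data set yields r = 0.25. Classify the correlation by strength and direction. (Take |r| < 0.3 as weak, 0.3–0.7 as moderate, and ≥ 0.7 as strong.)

weak positive

r = 0.25 > 0 so the relationship is positive.
|r| = 0.25, which falls in the weak range.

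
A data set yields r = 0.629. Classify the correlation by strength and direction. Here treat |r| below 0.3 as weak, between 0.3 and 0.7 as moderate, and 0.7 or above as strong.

r = 0.629 > 0 so the relationship is positive.
|r| = 0.629, which falls in the moderate range.

moderate positive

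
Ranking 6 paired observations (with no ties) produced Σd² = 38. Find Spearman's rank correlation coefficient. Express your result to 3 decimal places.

ρ = 1 − 6Σd² / [n(n²−1)] = 1 − 6×38 / (6×35)
  = 1 − 228/210 = 1 − 1.0857 ≈ -0.086

-0.086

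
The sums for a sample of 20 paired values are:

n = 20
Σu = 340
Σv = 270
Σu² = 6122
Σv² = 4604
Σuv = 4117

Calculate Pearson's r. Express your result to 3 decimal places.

-0.826

r = (nΣuv − ΣuΣv) / √[(nΣu² − (Σu)²)(nΣv² − (Σv)²)]
Numerator: 20×4117 − 340×270 = -9460
Denominator: √[(122440 − 115600)(92080 − 72900)] = √[6840 × 19180] = 11453.8727
r = -9460 / 11453.8727 ≈ -0.826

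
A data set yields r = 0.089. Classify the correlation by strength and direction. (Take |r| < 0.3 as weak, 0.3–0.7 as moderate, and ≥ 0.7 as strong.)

weak positive

r = 0.089 > 0 so the relationship is positive.
|r| = 0.089, which falls in the weak range.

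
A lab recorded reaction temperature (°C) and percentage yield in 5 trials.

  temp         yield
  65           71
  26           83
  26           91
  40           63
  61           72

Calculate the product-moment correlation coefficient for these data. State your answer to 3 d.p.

-0.630

n = 5, Σx = 218, Σy = 380, Σx² = 10898, Σy² = 29364, Σxy = 16051
nΣxy − ΣxΣy = 80255 − 82840 = -2585
nΣx² − (Σx)² = 54490 − 47524 = 6966; nΣy² − (Σy)² = 146820 − 144400 = 2420
r = -2585 / √(6966 × 2420) = -2585 / 4105.8154 ≈ -0.630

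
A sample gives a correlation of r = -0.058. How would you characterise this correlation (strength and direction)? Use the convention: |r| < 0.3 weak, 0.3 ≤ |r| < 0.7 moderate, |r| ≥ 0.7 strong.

r = -0.058 < 0 so the relationship is negative.
|r| = 0.058, which falls in the weak range.

weak negative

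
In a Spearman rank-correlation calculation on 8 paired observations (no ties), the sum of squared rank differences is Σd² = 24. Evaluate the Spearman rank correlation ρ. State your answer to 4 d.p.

ρ = 1 − 6Σd² / [n(n²−1)] = 1 − 6×24 / (8×63)
  = 1 − 144/504 = 1 − 0.28571 ≈ 0.7143

0.7143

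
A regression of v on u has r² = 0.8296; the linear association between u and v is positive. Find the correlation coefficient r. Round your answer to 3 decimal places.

|r| = √0.8296 = 0.911
The association is positive, so r = 0.911.

0.911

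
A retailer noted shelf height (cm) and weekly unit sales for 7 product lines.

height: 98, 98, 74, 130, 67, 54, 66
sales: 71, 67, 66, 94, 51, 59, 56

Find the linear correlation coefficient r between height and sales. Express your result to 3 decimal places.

0.913

n = 7, Σx = 587, Σy = 464, Σx² = 53345, Σy² = 31940, Σxy = 40927
nΣxy − ΣxΣy = 286489 − 272368 = 14121
nΣx² − (Σx)² = 373415 − 344569 = 28846; nΣy² − (Σy)² = 223580 − 215296 = 8284
r = 14121 / √(28846 × 8284) = 14121 / 15458.3396 ≈ 0.913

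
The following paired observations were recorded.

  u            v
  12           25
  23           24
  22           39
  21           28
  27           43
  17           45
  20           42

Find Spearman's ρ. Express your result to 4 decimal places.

Rank u: 1, 6, 5, 4, 7, 2, 3
Rank v: 2, 1, 4, 3, 6, 7, 5
d = rank(u) − rank(v): -1, 5, 1, 1, 1, -5, -2; Σd² = 58
ρ = 1 − 6Σd² / [n(n²−1)] = 1 − 6×58 / (7×48) = 1 − 348/336 ≈ -0.0357

-0.0357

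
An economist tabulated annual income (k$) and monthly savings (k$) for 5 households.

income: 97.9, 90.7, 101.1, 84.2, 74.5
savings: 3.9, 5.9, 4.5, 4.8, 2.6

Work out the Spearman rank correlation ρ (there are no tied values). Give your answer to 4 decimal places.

0.2000

Rank income: 4, 3, 5, 2, 1
Rank savings: 2, 5, 3, 4, 1
d = rank(income) − rank(savings): 2, -2, 2, -2, 0; Σd² = 16
ρ = 1 − 6Σd² / [n(n²−1)] = 1 − 6×16 / (5×24) = 1 − 96/120 ≈ 0.2000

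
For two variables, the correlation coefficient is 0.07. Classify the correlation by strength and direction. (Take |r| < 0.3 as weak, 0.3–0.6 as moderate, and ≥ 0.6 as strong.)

r = 0.07 > 0 so the relationship is positive.
|r| = 0.07, which falls in the weak range.

weak positive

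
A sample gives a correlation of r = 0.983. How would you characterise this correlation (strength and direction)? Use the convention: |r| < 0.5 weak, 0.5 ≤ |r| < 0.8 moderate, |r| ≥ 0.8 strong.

strong positive

r = 0.983 > 0 so the relationship is positive.
|r| = 0.983, which falls in the strong range.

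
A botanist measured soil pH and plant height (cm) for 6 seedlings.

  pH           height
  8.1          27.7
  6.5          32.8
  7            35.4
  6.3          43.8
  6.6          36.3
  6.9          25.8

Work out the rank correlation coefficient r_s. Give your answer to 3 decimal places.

Rank pH: 6, 2, 5, 1, 3, 4
Rank height: 2, 3, 4, 6, 5, 1
d = rank(pH) − rank(height): 4, -1, 1, -5, -2, 3; Σd² = 56
ρ = 1 − 6Σd² / [n(n²−1)] = 1 − 6×56 / (6×35) = 1 − 336/210 ≈ -0.600

-0.600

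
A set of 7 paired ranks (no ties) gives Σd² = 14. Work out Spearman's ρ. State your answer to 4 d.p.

ρ = 1 − 6Σd² / [n(n²−1)] = 1 − 6×14 / (7×48)
  = 1 − 84/336 = 1 − 0.25000 ≈ 0.7500

0.7500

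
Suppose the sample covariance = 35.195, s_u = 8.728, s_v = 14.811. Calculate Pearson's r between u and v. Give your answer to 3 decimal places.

0.272

r = Cov(u,v) / (s_u · s_v) = 35.195 / (8.728 × 14.811)
  = 35.195 / 129.2704 ≈ 0.272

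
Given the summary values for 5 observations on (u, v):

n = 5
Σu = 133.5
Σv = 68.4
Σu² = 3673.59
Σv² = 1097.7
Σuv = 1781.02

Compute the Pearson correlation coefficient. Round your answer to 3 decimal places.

-0.340

r = (nΣuv − ΣuΣv) / √[(nΣu² − (Σu)²)(nΣv² − (Σv)²)]
Numerator: 5×1781.02 − 133.5×68.4 = -226.3
Denominator: √[(18367.95 − 17822.25)(5488.5 − 4678.56)] = √[545.7 × 809.94] = 664.8190
r = -226.3 / 664.8190 ≈ -0.340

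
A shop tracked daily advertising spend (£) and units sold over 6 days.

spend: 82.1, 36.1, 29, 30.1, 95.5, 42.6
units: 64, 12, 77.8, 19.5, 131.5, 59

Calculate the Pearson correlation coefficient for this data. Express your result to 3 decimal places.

0.718

n = 6, Σx = 315.4, Σy = 363.8, Σx² = 20725.64, Σy² = 31446.34, Σxy = 23602.4
nΣxy − ΣxΣy = 141614.4 − 114742.52 = 26871.88
nΣx² − (Σx)² = 124353.84 − 99477.16 = 24876.68; nΣy² − (Σy)² = 188678.04 − 132350.44 = 56327.6
r = 26871.88 / √(24876.68 × 56327.6) = 26871.88 / 37433.1896 ≈ 0.718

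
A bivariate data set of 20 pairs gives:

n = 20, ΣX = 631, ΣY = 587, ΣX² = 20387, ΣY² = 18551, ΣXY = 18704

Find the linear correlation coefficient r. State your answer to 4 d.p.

r = (nΣXY − ΣXΣY) / √[(nΣX² − (ΣX)²)(nΣY² − (ΣY)²)]
Numerator: 20×18704 − 631×587 = 3683
Denominator: √[(407740 − 398161)(371020 − 344569)] = √[9579 × 26451] = 15917.7300
r = 3683 / 15917.7300 ≈ 0.2314

0.2314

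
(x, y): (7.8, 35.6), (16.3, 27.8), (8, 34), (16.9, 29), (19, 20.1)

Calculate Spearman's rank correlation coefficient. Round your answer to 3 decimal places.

Rank x: 1, 3, 2, 4, 5
Rank y: 5, 2, 4, 3, 1
d = rank(x) − rank(y): -4, 1, -2, 1, 4; Σd² = 38
ρ = 1 − 6Σd² / [n(n²−1)] = 1 − 6×38 / (5×24) = 1 − 228/120 ≈ -0.900

-0.900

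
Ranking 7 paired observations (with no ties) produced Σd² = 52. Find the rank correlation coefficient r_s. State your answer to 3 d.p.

ρ = 1 − 6Σd² / [n(n²−1)] = 1 − 6×52 / (7×48)
  = 1 − 312/336 = 1 − 0.9286 ≈ 0.071

0.071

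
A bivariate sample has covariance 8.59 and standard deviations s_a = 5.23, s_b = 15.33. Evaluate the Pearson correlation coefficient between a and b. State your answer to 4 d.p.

0.1071

r = Cov(a,b) / (s_a · s_b) = 8.59 / (5.23 × 15.33)
  = 8.59 / 80.1759 ≈ 0.1071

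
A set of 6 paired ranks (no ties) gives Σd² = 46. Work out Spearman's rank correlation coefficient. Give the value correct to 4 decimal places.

-0.3143

ρ = 1 − 6Σd² / [n(n²−1)] = 1 − 6×46 / (6×35)
  = 1 − 276/210 = 1 − 1.31429 ≈ -0.3143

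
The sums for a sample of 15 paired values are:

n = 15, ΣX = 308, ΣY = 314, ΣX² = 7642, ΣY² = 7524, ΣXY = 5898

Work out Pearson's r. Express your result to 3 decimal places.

r = (nΣXY − ΣXΣY) / √[(nΣX² − (ΣX)²)(nΣY² − (ΣY)²)]
Numerator: 15×5898 − 308×314 = -8242
Denominator: √[(114630 − 94864)(112860 − 98596)] = √[19766 × 14264] = 16791.1353
r = -8242 / 16791.1353 ≈ -0.491

-0.491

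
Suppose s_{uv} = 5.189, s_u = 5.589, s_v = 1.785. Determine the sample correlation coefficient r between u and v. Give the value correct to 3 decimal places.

0.520

r = Cov(u,v) / (s_u · s_v) = 5.189 / (5.589 × 1.785)
  = 5.189 / 9.9764 ≈ 0.520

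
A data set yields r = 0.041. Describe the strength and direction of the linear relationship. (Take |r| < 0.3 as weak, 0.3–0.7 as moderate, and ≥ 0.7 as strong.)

weak positive

r = 0.041 > 0 so the relationship is positive.
|r| = 0.041, which falls in the weak range.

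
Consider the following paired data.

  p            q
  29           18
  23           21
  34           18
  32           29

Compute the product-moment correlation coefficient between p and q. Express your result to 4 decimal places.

0.1070

n = 4, Σp = 118, Σq = 86, Σp² = 3550, Σq² = 1930, Σpq = 2545
nΣpq − ΣpΣq = 10180 − 10148 = 32
nΣp² − (Σp)² = 14200 − 13924 = 276; nΣq² − (Σq)² = 7720 − 7396 = 324
r = 32 / √(276 × 324) = 32 / 299.0385 ≈ 0.1070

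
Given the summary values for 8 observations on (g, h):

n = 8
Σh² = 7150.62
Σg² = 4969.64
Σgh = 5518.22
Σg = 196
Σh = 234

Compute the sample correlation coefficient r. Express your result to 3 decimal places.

r = (nΣgh − ΣgΣh) / √[(nΣg² − (Σg)²)(nΣh² − (Σh)²)]
Numerator: 8×5518.22 − 196×234 = -1718.24
Denominator: √[(39757.12 − 38416)(57204.96 − 54756)] = √[1341.12 × 2448.96] = 1812.2774
r = -1718.24 / 1812.2774 ≈ -0.948

-0.948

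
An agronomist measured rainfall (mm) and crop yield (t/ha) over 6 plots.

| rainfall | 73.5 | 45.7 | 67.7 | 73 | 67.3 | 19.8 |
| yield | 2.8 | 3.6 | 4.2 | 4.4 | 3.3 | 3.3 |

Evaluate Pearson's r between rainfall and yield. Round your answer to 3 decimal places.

n = 6, Σx = 347, Σy = 21.6, Σx² = 22324.36, Σy² = 79.58, Σxy = 1263.29
nΣxy − ΣxΣy = 7579.74 − 7495.2 = 84.54
nΣx² − (Σx)² = 133946.16 − 120409 = 13537.16; nΣy² − (Σy)² = 477.48 − 466.56 = 10.92
r = 84.54 / √(13537.16 × 10.92) = 84.54 / 384.4812 ≈ 0.220

0.220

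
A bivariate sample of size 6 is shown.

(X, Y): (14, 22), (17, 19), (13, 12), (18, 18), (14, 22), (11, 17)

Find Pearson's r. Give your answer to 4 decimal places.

n = 6, ΣX = 87, ΣY = 110, ΣX² = 1295, ΣY² = 2086, ΣXY = 1606
nΣXY − ΣXΣY = 9636 − 9570 = 66
nΣX² − (ΣX)² = 7770 − 7569 = 201; nΣY² − (ΣY)² = 12516 − 12100 = 416
r = 66 / √(201 × 416) = 66 / 289.1643 ≈ 0.2282

0.2282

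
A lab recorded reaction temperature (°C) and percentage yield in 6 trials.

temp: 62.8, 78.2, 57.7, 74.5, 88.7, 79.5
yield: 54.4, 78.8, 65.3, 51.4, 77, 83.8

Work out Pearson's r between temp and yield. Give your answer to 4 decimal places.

n = 6, Σx = 441.4, Σy = 410.7, Σx² = 33126.56, Σy² = 29026.29, Σxy = 30667.59
nΣxy − ΣxΣy = 184005.54 − 181282.98 = 2722.56
nΣx² − (Σx)² = 198759.36 − 194833.96 = 3925.4; nΣy² − (Σy)² = 174157.74 − 168674.49 = 5483.25
r = 2722.56 / √(3925.4 × 5483.25) = 2722.56 / 4639.3911 ≈ 0.5868

0.5868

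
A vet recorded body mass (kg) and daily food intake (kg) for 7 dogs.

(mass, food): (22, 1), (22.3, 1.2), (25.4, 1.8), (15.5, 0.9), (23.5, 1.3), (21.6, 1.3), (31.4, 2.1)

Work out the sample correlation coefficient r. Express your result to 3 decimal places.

0.912

n = 7, Σx = 161.7, Σy = 9.6, Σx² = 3871.47, Σy² = 14.28, Σxy = 233
nΣxy − ΣxΣy = 1631 − 1552.32 = 78.68
nΣx² − (Σx)² = 27100.29 − 26146.89 = 953.4; nΣy² − (Σy)² = 99.96 − 92.16 = 7.8
r = 78.68 / √(953.4 × 7.8) = 78.68 / 86.2353 ≈ 0.912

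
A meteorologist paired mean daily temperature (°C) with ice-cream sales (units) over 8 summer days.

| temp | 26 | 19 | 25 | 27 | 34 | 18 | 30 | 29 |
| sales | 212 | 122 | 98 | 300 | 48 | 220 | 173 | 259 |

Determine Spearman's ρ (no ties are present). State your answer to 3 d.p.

-0.143

Rank temp: 4, 2, 3, 5, 8, 1, 7, 6
Rank sales: 5, 3, 2, 8, 1, 6, 4, 7
d = rank(temp) − rank(sales): -1, -1, 1, -3, 7, -5, 3, -1; Σd² = 96
ρ = 1 − 6Σd² / [n(n²−1)] = 1 − 6×96 / (8×63) = 1 − 576/504 ≈ -0.143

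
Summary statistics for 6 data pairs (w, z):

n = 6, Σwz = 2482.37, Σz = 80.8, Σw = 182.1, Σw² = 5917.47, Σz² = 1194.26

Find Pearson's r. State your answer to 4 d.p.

r = (nΣwz − ΣwΣz) / √[(nΣw² − (Σw)²)(nΣz² − (Σz)²)]
Numerator: 6×2482.37 − 182.1×80.8 = 180.54
Denominator: √[(35504.82 − 33160.41)(7165.56 − 6528.64)] = √[2344.41 × 636.92] = 1221.9663
r = 180.54 / 1221.9663 ≈ 0.1477

0.1477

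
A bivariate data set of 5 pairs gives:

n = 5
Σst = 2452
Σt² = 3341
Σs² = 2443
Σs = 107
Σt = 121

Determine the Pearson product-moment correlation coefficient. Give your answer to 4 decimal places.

r = (nΣst − ΣsΣt) / √[(nΣs² − (Σs)²)(nΣt² − (Σt)²)]
Numerator: 5×2452 − 107×121 = -687
Denominator: √[(12215 − 11449)(16705 − 14641)] = √[766 × 2064] = 1257.3878
r = -687 / 1257.3878 ≈ -0.5464

-0.5464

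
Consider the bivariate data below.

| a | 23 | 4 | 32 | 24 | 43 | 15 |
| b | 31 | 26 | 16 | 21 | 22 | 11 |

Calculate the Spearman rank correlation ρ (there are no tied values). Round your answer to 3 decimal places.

Rank a: 3, 1, 5, 4, 6, 2
Rank b: 6, 5, 2, 3, 4, 1
d = rank(a) − rank(b): -3, -4, 3, 1, 2, 1; Σd² = 40
ρ = 1 − 6Σd² / [n(n²−1)] = 1 − 6×40 / (6×35) = 1 − 240/210 ≈ -0.143

-0.143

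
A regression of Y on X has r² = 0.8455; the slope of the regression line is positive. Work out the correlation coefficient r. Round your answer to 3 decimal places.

0.920

|r| = √0.8455 = 0.920
The association is positive, so r = 0.920.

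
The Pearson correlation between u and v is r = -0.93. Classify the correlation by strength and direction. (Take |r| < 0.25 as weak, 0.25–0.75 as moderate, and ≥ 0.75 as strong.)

r = -0.93 < 0 so the relationship is negative.
|r| = 0.93, which falls in the strong range.

strong negative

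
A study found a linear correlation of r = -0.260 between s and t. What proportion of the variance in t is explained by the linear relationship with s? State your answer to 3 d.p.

r² = (-0.260)² = 0.068

0.068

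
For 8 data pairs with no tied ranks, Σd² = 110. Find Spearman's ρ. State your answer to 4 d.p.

-0.3095

ρ = 1 − 6Σd² / [n(n²−1)] = 1 − 6×110 / (8×63)
  = 1 − 660/504 = 1 − 1.30952 ≈ -0.3095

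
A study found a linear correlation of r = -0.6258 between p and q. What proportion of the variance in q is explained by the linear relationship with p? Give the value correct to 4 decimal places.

r² = (-0.6258)² = 0.3916

0.3916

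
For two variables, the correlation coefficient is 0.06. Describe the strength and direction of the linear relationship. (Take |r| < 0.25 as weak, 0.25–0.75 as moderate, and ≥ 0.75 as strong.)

weak positive

r = 0.06 > 0 so the relationship is positive.
|r| = 0.06, which falls in the weak range.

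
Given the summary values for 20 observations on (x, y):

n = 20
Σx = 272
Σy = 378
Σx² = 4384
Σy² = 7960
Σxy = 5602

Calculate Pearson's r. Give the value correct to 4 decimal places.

0.6170

r = (nΣxy − ΣxΣy) / √[(nΣx² − (Σx)²)(nΣy² − (Σy)²)]
Numerator: 20×5602 − 272×378 = 9224
Denominator: √[(87680 − 73984)(159200 − 142884)] = √[13696 × 16316] = 14948.7102
r = 9224 / 14948.7102 ≈ 0.6170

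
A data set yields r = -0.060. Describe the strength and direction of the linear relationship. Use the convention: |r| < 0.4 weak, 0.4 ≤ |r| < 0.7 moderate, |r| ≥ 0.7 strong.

r = -0.060 < 0 so the relationship is negative.
|r| = 0.060, which falls in the weak range.

weak negative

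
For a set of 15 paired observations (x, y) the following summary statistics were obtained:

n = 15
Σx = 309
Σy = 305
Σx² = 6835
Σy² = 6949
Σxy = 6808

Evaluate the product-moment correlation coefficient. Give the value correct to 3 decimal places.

0.886

r = (nΣxy − ΣxΣy) / √[(nΣx² − (Σx)²)(nΣy² − (Σy)²)]
Numerator: 15×6808 − 309×305 = 7875
Denominator: √[(102525 − 95481)(104235 − 93025)] = √[7044 × 11210] = 8886.1263
r = 7875 / 8886.1263 ≈ 0.886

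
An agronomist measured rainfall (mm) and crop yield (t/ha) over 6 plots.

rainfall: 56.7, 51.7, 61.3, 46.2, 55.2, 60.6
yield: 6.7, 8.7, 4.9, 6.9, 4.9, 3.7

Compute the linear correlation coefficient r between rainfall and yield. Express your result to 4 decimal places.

-0.6936

n = 6, Σx = 331.7, Σy = 35.8, Σx² = 18499.31, Σy² = 229.9, Σxy = 1943.53
nΣxy − ΣxΣy = 11661.18 − 11874.86 = -213.68
nΣx² − (Σx)² = 110995.86 − 110024.89 = 970.97; nΣy² − (Σy)² = 1379.4 − 1281.64 = 97.76
r = -213.68 / √(970.97 × 97.76) = -213.68 / 308.0942 ≈ -0.6936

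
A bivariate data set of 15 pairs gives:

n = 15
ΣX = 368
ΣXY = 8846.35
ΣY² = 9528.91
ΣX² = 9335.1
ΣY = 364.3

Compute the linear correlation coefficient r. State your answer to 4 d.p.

r = (nΣXY − ΣXΣY) / √[(nΣX² − (ΣX)²)(nΣY² − (ΣY)²)]
Numerator: 15×8846.35 − 368×364.3 = -1367.15
Denominator: √[(140026.5 − 135424)(142933.65 − 132714.49)] = √[4602.5 × 10219.16] = 6858.1108
r = -1367.15 / 6858.1108 ≈ -0.1993

-0.1993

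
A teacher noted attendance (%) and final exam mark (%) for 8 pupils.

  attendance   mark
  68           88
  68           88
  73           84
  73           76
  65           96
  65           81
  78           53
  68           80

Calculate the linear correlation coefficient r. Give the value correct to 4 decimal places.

-0.8191

n = 8, Σx = 558, Σy = 646, Σx² = 39064, Σy² = 53306, Σxy = 44727
nΣxy − ΣxΣy = 357816 − 360468 = -2652
nΣx² − (Σx)² = 312512 − 311364 = 1148; nΣy² − (Σy)² = 426448 − 417316 = 9132
r = -2652 / √(1148 × 9132) = -2652 / 3237.8289 ≈ -0.8191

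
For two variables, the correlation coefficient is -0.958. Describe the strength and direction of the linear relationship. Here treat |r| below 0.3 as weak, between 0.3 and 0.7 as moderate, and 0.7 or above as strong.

strong negative

r = -0.958 < 0 so the relationship is negative.
|r| = 0.958, which falls in the strong range.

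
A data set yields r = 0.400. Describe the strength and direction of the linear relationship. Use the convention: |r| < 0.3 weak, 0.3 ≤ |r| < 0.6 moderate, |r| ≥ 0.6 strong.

moderate positive

r = 0.400 > 0 so the relationship is positive.
|r| = 0.400, which falls in the moderate range.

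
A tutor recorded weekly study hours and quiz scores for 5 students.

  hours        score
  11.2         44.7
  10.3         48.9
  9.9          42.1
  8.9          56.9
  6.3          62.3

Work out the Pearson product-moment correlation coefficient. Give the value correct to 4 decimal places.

-0.8760

n = 5, Σx = 46.6, Σy = 254.9, Σx² = 448.44, Σy² = 13280.61, Σxy = 2320
nΣxy − ΣxΣy = 11600 − 11878.34 = -278.34
nΣx² − (Σx)² = 2242.2 − 2171.56 = 70.64; nΣy² − (Σy)² = 66403.05 − 64974.01 = 1429.04
r = -278.34 / √(70.64 × 1429.04) = -278.34 / 317.7222 ≈ -0.8760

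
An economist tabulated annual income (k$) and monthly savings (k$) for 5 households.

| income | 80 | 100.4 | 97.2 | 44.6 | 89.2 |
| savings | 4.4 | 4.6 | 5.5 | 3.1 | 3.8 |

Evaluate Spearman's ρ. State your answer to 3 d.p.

0.800

Rank income: 2, 5, 4, 1, 3
Rank savings: 3, 4, 5, 1, 2
d = rank(income) − rank(savings): -1, 1, -1, 0, 1; Σd² = 4
ρ = 1 − 6Σd² / [n(n²−1)] = 1 − 6×4 / (5×24) = 1 − 24/120 ≈ 0.800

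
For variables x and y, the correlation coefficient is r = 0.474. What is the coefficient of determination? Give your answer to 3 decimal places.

r² = (0.474)² = 0.225

0.225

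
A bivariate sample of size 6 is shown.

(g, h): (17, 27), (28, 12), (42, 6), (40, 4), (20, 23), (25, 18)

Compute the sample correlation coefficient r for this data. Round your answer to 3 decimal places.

-0.971

n = 6, Σg = 172, Σh = 90, Σg² = 5462, Σh² = 1778, Σgh = 2117
nΣgh − ΣgΣh = 12702 − 15480 = -2778
nΣg² − (Σg)² = 32772 − 29584 = 3188; nΣh² − (Σh)² = 10668 − 8100 = 2568
r = -2778 / √(3188 × 2568) = -2778 / 2861.2557 ≈ -0.971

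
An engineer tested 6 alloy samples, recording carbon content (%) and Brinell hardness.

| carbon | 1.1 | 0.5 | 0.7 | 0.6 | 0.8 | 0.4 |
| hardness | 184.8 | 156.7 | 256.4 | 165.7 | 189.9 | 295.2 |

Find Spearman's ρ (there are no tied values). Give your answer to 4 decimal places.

Rank carbon: 6, 2, 4, 3, 5, 1
Rank hardness: 3, 1, 5, 2, 4, 6
d = rank(carbon) − rank(hardness): 3, 1, -1, 1, 1, -5; Σd² = 38
ρ = 1 − 6Σd² / [n(n²−1)] = 1 − 6×38 / (6×35) = 1 − 228/210 ≈ -0.0857

-0.0857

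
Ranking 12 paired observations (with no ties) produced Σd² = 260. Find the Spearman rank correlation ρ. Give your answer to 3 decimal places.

ρ = 1 − 6Σd² / [n(n²−1)] = 1 − 6×260 / (12×143)
  = 1 − 1560/1716 = 1 − 0.9091 ≈ 0.091

0.091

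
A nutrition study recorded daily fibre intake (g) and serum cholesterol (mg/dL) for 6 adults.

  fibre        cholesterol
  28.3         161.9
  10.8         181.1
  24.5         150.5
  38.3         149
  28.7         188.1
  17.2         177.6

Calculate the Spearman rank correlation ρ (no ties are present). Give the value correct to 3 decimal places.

Rank fibre: 4, 1, 3, 6, 5, 2
Rank cholesterol: 3, 5, 2, 1, 6, 4
d = rank(fibre) − rank(cholesterol): 1, -4, 1, 5, -1, -2; Σd² = 48
ρ = 1 − 6Σd² / [n(n²−1)] = 1 − 6×48 / (6×35) = 1 − 288/210 ≈ -0.371

-0.371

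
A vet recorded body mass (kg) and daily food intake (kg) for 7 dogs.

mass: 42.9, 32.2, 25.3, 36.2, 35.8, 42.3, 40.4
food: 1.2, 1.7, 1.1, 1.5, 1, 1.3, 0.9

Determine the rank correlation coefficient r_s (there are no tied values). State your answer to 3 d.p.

-0.071

Rank mass: 7, 2, 1, 4, 3, 6, 5
Rank food: 4, 7, 3, 6, 2, 5, 1
d = rank(mass) − rank(food): 3, -5, -2, -2, 1, 1, 4; Σd² = 60
ρ = 1 − 6Σd² / [n(n²−1)] = 1 − 6×60 / (7×48) = 1 − 360/336 ≈ -0.071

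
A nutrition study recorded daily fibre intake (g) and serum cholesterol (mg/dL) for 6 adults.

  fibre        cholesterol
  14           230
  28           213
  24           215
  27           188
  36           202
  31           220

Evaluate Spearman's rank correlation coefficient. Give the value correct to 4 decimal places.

Rank fibre: 1, 4, 2, 3, 6, 5
Rank cholesterol: 6, 3, 4, 1, 2, 5
d = rank(fibre) − rank(cholesterol): -5, 1, -2, 2, 4, 0; Σd² = 50
ρ = 1 − 6Σd² / [n(n²−1)] = 1 − 6×50 / (6×35) = 1 − 300/210 ≈ -0.4286

-0.4286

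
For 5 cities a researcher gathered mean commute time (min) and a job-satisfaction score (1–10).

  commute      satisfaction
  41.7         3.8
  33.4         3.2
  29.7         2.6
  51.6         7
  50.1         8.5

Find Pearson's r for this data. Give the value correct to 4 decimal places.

0.9225

n = 5, Σx = 206.5, Σy = 25.1, Σx² = 8909.11, Σy² = 152.69, Σxy = 1129.61
nΣxy − ΣxΣy = 5648.05 − 5183.15 = 464.9
nΣx² − (Σx)² = 44545.55 − 42642.25 = 1903.3; nΣy² − (Σy)² = 763.45 − 630.01 = 133.44
r = 464.9 / √(1903.3 × 133.44) = 464.9 / 503.9607 ≈ 0.9225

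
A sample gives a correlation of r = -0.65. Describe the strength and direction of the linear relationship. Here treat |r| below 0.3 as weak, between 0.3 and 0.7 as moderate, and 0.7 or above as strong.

moderate negative

r = -0.65 < 0 so the relationship is negative.
|r| = 0.65, which falls in the moderate range.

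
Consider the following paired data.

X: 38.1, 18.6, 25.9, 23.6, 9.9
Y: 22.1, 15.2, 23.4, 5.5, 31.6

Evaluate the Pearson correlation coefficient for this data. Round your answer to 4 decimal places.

-0.2410

n = 5, ΣX = 116.1, ΣY = 97.8, ΣX² = 3123.35, ΣY² = 2295.82, ΣXY = 2173.43
nΣXY − ΣXΣY = 10867.15 − 11354.58 = -487.43
nΣX² − (ΣX)² = 15616.75 − 13479.21 = 2137.54; nΣY² − (ΣY)² = 11479.1 − 9564.84 = 1914.26
r = -487.43 / √(2137.54 × 1914.26) = -487.43 / 2022.8216 ≈ -0.2410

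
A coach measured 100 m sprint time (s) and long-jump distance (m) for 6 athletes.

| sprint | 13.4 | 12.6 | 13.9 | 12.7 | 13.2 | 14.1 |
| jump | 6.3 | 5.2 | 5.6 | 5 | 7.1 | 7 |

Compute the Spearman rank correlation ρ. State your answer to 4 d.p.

Rank sprint: 4, 1, 5, 2, 3, 6
Rank jump: 4, 2, 3, 1, 6, 5
d = rank(sprint) − rank(jump): 0, -1, 2, 1, -3, 1; Σd² = 16
ρ = 1 − 6Σd² / [n(n²−1)] = 1 − 6×16 / (6×35) = 1 − 96/210 ≈ 0.5429

0.5429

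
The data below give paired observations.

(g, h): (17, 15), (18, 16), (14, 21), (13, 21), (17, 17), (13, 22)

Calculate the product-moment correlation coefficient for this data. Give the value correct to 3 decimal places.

-0.954

n = 6, Σg = 92, Σh = 112, Σg² = 1436, Σh² = 2136, Σgh = 1685
nΣgh − ΣgΣh = 10110 − 10304 = -194
nΣg² − (Σg)² = 8616 − 8464 = 152; nΣh² − (Σh)² = 12816 − 12544 = 272
r = -194 / √(152 × 272) = -194 / 203.3322 ≈ -0.954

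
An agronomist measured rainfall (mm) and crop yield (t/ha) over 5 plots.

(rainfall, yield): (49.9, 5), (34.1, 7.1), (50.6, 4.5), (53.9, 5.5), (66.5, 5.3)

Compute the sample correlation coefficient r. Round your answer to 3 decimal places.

-0.643

n = 5, Σx = 255, Σy = 27.4, Σx² = 13540.64, Σy² = 154, Σxy = 1368.21
nΣxy − ΣxΣy = 6841.05 − 6987 = -145.95
nΣx² − (Σx)² = 67703.2 − 65025 = 2678.2; nΣy² − (Σy)² = 770 − 750.76 = 19.24
r = -145.95 / √(2678.2 × 19.24) = -145.95 / 226.9990 ≈ -0.643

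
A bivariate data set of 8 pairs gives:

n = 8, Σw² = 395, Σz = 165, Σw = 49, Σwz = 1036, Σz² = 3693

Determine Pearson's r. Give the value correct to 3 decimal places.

0.153

r = (nΣwz − ΣwΣz) / √[(nΣw² − (Σw)²)(nΣz² − (Σz)²)]
Numerator: 8×1036 − 49×165 = 203
Denominator: √[(3160 − 2401)(29544 − 27225)] = √[759 × 2319] = 1326.6955
r = 203 / 1326.6955 ≈ 0.153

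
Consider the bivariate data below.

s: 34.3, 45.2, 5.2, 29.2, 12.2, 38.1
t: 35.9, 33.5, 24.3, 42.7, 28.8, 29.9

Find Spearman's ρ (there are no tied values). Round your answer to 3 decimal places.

0.486

Rank s: 4, 6, 1, 3, 2, 5
Rank t: 5, 4, 1, 6, 2, 3
d = rank(s) − rank(t): -1, 2, 0, -3, 0, 2; Σd² = 18
ρ = 1 − 6Σd² / [n(n²−1)] = 1 − 6×18 / (6×35) = 1 − 108/210 ≈ 0.486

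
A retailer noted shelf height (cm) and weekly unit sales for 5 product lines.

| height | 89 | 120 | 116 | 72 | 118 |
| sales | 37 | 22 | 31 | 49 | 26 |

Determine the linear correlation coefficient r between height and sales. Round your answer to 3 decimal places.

-0.960

n = 5, Σx = 515, Σy = 165, Σx² = 54885, Σy² = 5891, Σxy = 16125
nΣxy − ΣxΣy = 80625 − 84975 = -4350
nΣx² − (Σx)² = 274425 − 265225 = 9200; nΣy² − (Σy)² = 29455 − 27225 = 2230
r = -4350 / √(9200 × 2230) = -4350 / 4529.4591 ≈ -0.960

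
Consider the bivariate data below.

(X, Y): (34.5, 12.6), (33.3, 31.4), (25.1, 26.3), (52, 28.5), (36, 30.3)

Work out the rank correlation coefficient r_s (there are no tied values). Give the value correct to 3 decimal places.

0.100

Rank X: 3, 2, 1, 5, 4
Rank Y: 1, 5, 2, 3, 4
d = rank(X) − rank(Y): 2, -3, -1, 2, 0; Σd² = 18
ρ = 1 − 6Σd² / [n(n²−1)] = 1 − 6×18 / (5×24) = 1 − 108/120 ≈ 0.100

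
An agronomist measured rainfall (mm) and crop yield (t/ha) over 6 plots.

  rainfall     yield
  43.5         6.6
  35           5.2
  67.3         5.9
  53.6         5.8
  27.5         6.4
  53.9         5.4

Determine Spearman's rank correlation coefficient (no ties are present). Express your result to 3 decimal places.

-0.143

Rank rainfall: 3, 2, 6, 4, 1, 5
Rank yield: 6, 1, 4, 3, 5, 2
d = rank(rainfall) − rank(yield): -3, 1, 2, 1, -4, 3; Σd² = 40
ρ = 1 − 6Σd² / [n(n²−1)] = 1 − 6×40 / (6×35) = 1 − 240/210 ≈ -0.143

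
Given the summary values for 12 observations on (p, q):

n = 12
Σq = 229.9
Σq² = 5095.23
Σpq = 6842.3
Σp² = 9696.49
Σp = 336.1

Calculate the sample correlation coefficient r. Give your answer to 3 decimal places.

0.912

r = (nΣpq − ΣpΣq) / √[(nΣp² − (Σp)²)(nΣq² − (Σq)²)]
Numerator: 12×6842.3 − 336.1×229.9 = 4838.21
Denominator: √[(116357.88 − 112963.21)(61142.76 − 52854.01)] = √[3394.67 × 8288.75] = 5304.4859
r = 4838.21 / 5304.4859 ≈ 0.912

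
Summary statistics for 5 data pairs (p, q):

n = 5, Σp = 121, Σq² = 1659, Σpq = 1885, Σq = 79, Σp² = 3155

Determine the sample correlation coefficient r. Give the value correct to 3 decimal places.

r = (nΣpq − ΣpΣq) / √[(nΣp² − (Σp)²)(nΣq² − (Σq)²)]
Numerator: 5×1885 − 121×79 = -134
Denominator: √[(15775 − 14641)(8295 − 6241)] = √[1134 × 2054] = 1526.1835
r = -134 / 1526.1835 ≈ -0.088

-0.088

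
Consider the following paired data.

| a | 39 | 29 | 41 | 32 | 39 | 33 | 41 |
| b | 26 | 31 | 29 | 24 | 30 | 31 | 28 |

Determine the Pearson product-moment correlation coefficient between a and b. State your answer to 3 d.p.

n = 7, Σa = 254, Σb = 199, Σa² = 9358, Σb² = 5699, Σab = 7211
nΣab − ΣaΣb = 50477 − 50546 = -69
nΣa² − (Σa)² = 65506 − 64516 = 990; nΣb² − (Σb)² = 39893 − 39601 = 292
r = -69 / √(990 × 292) = -69 / 537.6616 ≈ -0.128

-0.128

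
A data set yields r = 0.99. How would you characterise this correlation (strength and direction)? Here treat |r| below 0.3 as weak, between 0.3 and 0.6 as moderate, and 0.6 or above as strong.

strong positive

r = 0.99 > 0 so the relationship is positive.
|r| = 0.99, which falls in the strong range.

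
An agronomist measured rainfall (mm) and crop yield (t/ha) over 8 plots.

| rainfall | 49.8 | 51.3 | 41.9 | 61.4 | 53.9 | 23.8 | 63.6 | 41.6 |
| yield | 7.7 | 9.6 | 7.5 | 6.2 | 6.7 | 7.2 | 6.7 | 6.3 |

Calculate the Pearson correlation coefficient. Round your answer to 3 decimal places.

n = 8, Σx = 387.3, Σy = 57.9, Σx² = 19884.47, Σy² = 427.45, Σxy = 2791.56
nΣxy − ΣxΣy = 22332.48 − 22424.67 = -92.19
nΣx² − (Σx)² = 159075.76 − 150001.29 = 9074.47; nΣy² − (Σy)² = 3419.6 − 3352.41 = 67.19
r = -92.19 / √(9074.47 × 67.19) = -92.19 / 780.8416 ≈ -0.118

-0.118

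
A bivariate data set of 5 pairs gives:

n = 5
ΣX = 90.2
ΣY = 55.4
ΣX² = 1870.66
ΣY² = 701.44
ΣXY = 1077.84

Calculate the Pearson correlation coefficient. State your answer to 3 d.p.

0.537

r = (nΣXY − ΣXΣY) / √[(nΣX² − (ΣX)²)(nΣY² − (ΣY)²)]
Numerator: 5×1077.84 − 90.2×55.4 = 392.12
Denominator: √[(9353.3 − 8136.04)(3507.2 − 3069.16)] = √[1217.26 × 438.04] = 730.2113
r = 392.12 / 730.2113 ≈ 0.537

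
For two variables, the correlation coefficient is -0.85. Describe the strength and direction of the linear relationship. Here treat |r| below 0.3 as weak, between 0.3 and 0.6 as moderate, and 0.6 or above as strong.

strong negative

r = -0.85 < 0 so the relationship is negative.
|r| = 0.85, which falls in the strong range.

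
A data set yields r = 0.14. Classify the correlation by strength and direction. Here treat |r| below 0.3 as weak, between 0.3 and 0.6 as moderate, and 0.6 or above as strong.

weak positive

r = 0.14 > 0 so the relationship is positive.
|r| = 0.14, which falls in the weak range.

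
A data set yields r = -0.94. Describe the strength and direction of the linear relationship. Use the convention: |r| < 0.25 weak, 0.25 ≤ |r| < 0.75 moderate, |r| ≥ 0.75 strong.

strong negative

r = -0.94 < 0 so the relationship is negative.
|r| = 0.94, which falls in the strong range.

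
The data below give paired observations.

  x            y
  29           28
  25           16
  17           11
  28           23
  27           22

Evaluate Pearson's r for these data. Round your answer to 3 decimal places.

0.921

n = 5, Σx = 126, Σy = 100, Σx² = 3268, Σy² = 2174, Σxy = 2637
nΣxy − ΣxΣy = 13185 − 12600 = 585
nΣx² − (Σx)² = 16340 − 15876 = 464; nΣy² − (Σy)² = 10870 − 10000 = 870
r = 585 / √(464 × 870) = 585 / 635.3582 ≈ 0.921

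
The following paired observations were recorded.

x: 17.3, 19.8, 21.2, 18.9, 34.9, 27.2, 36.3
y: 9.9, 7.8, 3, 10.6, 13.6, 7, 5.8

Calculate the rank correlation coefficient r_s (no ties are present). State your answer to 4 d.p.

Rank x: 1, 3, 4, 2, 6, 5, 7
Rank y: 5, 4, 1, 6, 7, 3, 2
d = rank(x) − rank(y): -4, -1, 3, -4, -1, 2, 5; Σd² = 72
ρ = 1 − 6Σd² / [n(n²−1)] = 1 − 6×72 / (7×48) = 1 − 432/336 ≈ -0.2857

-0.2857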